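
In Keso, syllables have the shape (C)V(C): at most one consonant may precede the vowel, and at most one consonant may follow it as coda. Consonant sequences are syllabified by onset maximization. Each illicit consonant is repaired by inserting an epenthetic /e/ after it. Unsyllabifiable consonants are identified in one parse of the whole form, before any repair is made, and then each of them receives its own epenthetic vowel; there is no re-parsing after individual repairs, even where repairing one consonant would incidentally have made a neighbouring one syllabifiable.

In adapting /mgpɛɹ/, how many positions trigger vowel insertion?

The unsyllabifiable consonants are /m/, /g/; each receives one epenthetic vowel.

2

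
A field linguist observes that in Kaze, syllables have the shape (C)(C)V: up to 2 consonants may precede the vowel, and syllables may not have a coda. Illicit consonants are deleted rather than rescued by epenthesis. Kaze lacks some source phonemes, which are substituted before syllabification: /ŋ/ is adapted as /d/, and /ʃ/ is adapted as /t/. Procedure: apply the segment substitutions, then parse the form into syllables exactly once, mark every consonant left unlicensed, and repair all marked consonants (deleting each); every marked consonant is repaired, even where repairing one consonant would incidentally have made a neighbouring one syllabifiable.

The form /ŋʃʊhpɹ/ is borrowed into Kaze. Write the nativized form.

dtʊ

Substitution: /ŋ/ → /d/, /ʃ/ → /t/, giving /dtʊhpɹ/.
Syllabifying with onset maximization leaves /h/, /p/, /ɹ/ stranded (no codas are permitted; onsets may contain at most 2 consonants).
Deletion applies to /h/, /p/, /ɹ/.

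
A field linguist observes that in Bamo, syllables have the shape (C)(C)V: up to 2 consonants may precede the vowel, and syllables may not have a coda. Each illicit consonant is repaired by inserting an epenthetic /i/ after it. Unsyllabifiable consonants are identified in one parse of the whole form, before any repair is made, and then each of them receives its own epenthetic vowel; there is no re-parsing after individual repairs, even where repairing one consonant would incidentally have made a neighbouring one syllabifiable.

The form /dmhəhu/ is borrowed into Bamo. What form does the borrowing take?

dimhəhu

The consonants /d/ cannot be parsed into a legal (C)(C)V syllable (no codas are permitted; onsets may contain at most 2 consonants).
Each unlicensed consonant becomes the onset of a new syllable: /d/ → /di/.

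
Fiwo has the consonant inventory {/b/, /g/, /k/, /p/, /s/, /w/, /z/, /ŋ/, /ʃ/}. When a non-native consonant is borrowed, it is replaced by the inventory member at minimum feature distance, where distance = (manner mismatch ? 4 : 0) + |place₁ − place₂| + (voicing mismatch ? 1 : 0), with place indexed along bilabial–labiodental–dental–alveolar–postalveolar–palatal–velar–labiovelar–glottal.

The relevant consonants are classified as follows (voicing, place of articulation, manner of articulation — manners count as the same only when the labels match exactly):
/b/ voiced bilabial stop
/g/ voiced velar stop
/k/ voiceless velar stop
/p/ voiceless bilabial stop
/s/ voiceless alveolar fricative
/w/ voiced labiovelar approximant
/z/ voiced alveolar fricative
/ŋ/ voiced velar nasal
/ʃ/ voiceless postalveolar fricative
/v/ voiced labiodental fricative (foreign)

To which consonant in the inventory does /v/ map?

z

/z/ is closest: same manner (fricative), place distance 2 (labiodental→alveolar), same voicing; total 2. Next closest is /s/ at distance 3.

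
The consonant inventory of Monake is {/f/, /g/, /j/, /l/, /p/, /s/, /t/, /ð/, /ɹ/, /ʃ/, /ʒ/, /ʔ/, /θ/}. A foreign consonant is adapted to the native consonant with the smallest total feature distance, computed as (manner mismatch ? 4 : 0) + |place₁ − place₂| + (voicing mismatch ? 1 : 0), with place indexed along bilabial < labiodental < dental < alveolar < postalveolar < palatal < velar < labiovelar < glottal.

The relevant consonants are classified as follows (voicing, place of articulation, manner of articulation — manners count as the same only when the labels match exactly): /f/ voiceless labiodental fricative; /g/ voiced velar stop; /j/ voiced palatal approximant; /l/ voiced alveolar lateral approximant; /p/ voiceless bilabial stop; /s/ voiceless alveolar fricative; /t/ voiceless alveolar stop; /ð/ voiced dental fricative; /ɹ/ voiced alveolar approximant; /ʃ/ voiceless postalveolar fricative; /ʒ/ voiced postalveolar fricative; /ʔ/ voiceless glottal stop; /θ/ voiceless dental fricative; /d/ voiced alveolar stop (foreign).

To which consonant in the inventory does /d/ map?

t

/t/ is closest: same manner (stop), place distance 0 (alveolar→alveolar), voicing differs (+1); total 1. Next closest is /g/ at distance 3.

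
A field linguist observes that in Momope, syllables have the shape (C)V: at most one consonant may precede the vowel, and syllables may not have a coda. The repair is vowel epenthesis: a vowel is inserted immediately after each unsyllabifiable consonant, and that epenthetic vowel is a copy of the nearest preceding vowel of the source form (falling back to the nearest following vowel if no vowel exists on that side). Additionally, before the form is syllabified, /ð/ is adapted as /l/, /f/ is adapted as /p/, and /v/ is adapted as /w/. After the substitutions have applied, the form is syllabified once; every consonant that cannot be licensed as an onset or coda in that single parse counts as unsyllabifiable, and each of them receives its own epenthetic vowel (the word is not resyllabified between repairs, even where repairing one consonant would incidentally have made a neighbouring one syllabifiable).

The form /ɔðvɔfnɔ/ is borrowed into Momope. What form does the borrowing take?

Substitution: /ð/ → /l/, /v/ → /w/, /f/ → /p/, giving /ɔlwɔpnɔ/.
The consonants /l/, /p/ cannot be parsed into a legal (C)V syllable (no codas are permitted; onsets are limited to one consonant).
Epenthesis after each stranded consonant: /l/ → /lɔ/, /p/ → /pɔ/.

ɔlɔwɔpɔnɔ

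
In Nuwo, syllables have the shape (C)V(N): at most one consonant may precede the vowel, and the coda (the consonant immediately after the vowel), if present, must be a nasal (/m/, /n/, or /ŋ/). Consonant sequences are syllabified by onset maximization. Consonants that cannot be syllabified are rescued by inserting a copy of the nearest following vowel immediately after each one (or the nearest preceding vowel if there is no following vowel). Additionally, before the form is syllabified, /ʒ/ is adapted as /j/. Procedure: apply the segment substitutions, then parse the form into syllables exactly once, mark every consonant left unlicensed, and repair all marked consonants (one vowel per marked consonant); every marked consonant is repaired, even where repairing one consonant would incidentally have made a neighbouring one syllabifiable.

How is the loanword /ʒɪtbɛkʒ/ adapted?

jɪtɛbɛkɛjɛ

Substitution: /ʒ/ → /j/, giving /jɪtbɛkj/.
The consonants /t/, /k/, /j/ cannot be parsed into a legal (C)V(N) syllable (only a nasal (/m/, /n/, or /ŋ/) is licensed in coda position; onsets are limited to one consonant).
Inserting the epenthetic vowel yields /t/ → /tɛ/, /k/ → /kɛ/, /j/ → /jɛ/.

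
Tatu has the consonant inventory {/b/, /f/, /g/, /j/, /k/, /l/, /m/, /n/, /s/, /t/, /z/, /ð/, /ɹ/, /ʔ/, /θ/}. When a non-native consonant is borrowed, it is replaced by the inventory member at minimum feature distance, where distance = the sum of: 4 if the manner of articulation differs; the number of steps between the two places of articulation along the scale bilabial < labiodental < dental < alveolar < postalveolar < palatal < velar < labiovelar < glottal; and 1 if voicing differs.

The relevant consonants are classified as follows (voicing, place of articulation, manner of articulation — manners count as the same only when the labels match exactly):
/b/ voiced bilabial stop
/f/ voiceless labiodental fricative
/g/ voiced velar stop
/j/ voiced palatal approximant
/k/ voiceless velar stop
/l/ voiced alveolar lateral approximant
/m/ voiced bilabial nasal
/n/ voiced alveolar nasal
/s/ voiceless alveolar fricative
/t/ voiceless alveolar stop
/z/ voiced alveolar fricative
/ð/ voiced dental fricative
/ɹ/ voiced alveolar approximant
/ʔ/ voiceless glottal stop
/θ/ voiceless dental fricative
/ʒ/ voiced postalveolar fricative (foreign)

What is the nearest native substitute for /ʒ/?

/z/ is closest: same manner (fricative), place distance 1 (postalveolar→alveolar), same voicing; total 1. Next closest is /s/ at distance 2.

z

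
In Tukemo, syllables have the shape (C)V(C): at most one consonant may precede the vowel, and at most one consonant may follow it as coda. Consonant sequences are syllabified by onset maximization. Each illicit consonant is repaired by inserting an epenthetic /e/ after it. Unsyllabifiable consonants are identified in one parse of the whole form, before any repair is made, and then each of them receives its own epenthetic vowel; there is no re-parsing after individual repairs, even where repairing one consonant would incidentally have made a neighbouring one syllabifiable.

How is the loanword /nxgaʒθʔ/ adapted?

nexegaʒθeʔe

The consonants /n/, /x/, /θ/, /ʔ/ cannot be parsed into a legal (C)V(C) syllable (at most one coda consonant is licensed; onsets are limited to one consonant).
Each unlicensed consonant becomes the onset of a new syllable: /n/ → /ne/, /x/ → /xe/, /θ/ → /θe/, /ʔ/ → /ʔe/.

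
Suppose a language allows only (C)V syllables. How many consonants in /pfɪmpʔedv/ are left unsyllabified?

5

The consonants /p/, /m/, /p/, /d/, /v/ cannot be parsed into a legal (C)V syllable (no codas are permitted; onsets are limited to one consonant).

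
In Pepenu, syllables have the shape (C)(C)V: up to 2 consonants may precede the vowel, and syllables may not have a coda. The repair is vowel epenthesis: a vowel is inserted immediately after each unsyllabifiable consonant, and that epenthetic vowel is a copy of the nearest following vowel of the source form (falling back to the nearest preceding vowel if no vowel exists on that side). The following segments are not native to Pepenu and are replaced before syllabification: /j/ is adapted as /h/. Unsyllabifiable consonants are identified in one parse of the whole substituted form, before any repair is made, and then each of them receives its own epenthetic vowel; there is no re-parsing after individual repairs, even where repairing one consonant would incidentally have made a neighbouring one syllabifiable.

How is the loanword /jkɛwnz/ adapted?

hkɛwɛnɛzɛ

Substitution: /j/ → /h/, giving /hkɛwnz/.
The consonants /w/, /n/, /z/ cannot be parsed into a legal (C)(C)V syllable (no codas are permitted; onsets may contain at most 2 consonants).
Each unlicensed consonant becomes the onset of a new syllable: /w/ → /wɛ/, /n/ → /nɛ/, /z/ → /zɛ/.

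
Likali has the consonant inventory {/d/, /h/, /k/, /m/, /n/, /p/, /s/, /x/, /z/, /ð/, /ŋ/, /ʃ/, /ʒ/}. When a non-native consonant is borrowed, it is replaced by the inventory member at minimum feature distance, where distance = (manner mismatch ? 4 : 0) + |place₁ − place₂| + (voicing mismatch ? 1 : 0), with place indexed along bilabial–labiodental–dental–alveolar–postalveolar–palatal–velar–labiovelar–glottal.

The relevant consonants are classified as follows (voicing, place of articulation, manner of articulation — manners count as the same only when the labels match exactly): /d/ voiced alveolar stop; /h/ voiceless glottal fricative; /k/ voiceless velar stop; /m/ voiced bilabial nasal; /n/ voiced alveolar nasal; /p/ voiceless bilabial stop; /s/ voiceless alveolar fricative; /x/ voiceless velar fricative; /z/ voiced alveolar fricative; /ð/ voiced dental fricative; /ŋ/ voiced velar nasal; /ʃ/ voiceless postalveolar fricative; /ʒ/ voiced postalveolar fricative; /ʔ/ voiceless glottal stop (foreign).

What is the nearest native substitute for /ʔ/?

k

/k/ is closest: same manner (stop), place distance 2 (glottal→velar), same voicing; total 2. Next closest is /h/ at distance 4.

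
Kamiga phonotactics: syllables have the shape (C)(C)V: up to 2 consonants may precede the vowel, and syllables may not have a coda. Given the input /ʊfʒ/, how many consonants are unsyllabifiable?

Syllabifying with onset maximization leaves /f/, /ʒ/ stranded (no codas are permitted; onsets may contain at most 2 consonants).

2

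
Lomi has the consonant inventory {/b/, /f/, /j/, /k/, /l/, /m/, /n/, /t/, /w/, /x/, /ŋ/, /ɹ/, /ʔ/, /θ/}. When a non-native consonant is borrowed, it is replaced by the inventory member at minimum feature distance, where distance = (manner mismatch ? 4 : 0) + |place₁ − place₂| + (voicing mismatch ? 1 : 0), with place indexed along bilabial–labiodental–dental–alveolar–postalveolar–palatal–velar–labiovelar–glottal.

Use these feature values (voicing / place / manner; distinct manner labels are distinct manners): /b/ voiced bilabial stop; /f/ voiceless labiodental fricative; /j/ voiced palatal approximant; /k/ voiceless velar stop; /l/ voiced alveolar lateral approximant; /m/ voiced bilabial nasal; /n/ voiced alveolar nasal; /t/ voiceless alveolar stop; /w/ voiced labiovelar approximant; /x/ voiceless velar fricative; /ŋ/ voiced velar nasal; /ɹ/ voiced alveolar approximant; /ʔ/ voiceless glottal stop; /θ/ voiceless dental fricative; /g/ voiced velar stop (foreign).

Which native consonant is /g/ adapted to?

/k/ is closest: same manner (stop), place distance 0 (velar→velar), voicing differs (+1); total 1. Next closest is /ʔ/ at distance 3.

k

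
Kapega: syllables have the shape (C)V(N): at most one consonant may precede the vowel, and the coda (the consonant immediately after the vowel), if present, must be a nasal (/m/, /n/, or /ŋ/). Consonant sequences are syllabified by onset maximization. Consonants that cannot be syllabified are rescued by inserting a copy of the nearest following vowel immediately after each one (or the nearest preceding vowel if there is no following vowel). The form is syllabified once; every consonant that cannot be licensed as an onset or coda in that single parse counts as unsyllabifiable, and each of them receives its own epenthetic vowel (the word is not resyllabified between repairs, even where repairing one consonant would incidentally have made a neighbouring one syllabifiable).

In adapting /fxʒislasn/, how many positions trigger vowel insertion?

5

The unsyllabifiable consonants are /f/, /x/, /s/, /s/, /n/; each receives one epenthetic vowel.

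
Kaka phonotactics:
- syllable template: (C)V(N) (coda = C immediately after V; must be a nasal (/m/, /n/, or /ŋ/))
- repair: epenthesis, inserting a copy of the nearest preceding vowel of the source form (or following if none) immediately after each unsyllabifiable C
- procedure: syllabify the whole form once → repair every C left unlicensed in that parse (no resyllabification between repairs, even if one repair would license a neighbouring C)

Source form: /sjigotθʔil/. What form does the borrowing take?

Under (C)V(N), the unsyllabifiable consonants are /s/, /t/, /θ/, /l/ (only a nasal (/m/, /n/, or /ŋ/) is licensed in coda position; onsets are limited to one consonant).
Epenthesis after each stranded consonant: /s/ → /si/, /t/ → /to/, /θ/ → /θo/, /l/ → /li/.

sijigotoθoʔili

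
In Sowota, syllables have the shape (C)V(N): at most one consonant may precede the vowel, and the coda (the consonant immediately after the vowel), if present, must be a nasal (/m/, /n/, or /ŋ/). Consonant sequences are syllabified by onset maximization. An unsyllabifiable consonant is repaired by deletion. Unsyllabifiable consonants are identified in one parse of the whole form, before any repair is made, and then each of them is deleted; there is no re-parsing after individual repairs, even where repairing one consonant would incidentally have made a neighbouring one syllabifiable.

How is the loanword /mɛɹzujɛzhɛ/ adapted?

Under (C)V(N), the unsyllabifiable consonants are /ɹ/, /z/ (only a nasal (/m/, /n/, or /ŋ/) is licensed in coda position; onsets are limited to one consonant).
Deletion applies to /ɹ/, /z/.

mɛzujɛhɛ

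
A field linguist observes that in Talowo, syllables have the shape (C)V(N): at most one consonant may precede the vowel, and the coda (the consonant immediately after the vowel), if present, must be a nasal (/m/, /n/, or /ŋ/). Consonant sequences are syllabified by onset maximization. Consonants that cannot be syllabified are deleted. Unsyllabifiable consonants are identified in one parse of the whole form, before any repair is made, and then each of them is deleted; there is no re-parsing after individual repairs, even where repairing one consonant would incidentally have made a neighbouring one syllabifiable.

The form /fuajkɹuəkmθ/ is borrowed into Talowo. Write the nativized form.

fuaɹuə

Under (C)V(N), the unsyllabifiable consonants are /j/, /k/, /k/, /m/, /θ/ (only a nasal (/m/, /n/, or /ŋ/) is licensed in coda position; onsets are limited to one consonant).
Deletion applies to /j/, /k/, /k/, /m/, /θ/.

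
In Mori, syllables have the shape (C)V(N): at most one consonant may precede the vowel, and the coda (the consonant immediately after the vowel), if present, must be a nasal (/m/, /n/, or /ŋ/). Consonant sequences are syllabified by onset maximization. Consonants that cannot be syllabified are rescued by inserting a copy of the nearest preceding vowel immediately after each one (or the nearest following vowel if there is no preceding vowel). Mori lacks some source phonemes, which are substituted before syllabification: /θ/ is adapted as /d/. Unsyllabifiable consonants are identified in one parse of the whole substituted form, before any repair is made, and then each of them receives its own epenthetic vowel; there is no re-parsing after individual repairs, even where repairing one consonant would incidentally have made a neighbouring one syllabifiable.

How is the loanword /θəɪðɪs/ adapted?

dəɪðɪsɪ

Substitution: /θ/ → /d/, giving /dəɪðɪs/.
The consonants /s/ cannot be parsed into a legal (C)V(N) syllable (only a nasal (/m/, /n/, or /ŋ/) is licensed in coda position; onsets are limited to one consonant).
Inserting the epenthetic vowel yields /s/ → /sɪ/.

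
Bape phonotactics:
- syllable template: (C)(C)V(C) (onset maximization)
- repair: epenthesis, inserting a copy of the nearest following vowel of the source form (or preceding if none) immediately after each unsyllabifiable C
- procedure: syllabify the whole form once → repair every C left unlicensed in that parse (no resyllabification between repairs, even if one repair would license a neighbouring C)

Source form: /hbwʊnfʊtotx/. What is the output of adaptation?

Syllabifying with onset maximization leaves /h/, /x/ stranded (at most one coda consonant is licensed; onsets may contain at most 2 consonants).
Inserting the epenthetic vowel yields /h/ → /hʊ/, /x/ → /xo/.

hʊbwʊnfʊtotxo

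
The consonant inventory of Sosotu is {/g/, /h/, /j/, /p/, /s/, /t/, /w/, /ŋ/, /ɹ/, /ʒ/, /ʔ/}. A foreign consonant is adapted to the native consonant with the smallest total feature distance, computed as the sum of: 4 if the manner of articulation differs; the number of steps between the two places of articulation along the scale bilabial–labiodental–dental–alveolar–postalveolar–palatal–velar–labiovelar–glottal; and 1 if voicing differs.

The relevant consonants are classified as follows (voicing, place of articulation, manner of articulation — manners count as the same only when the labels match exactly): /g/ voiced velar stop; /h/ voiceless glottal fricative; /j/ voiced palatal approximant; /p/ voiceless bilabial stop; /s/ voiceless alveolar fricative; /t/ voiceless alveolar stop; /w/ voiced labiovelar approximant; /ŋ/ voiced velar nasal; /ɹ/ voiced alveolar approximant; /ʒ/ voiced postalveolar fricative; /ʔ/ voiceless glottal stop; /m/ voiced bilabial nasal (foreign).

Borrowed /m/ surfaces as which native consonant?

/p/ is closest: manner differs (nasal→stop, +4), place distance 0 (bilabial→bilabial), voicing differs (+1); total 5. Next closest is /ŋ/ at distance 6.

p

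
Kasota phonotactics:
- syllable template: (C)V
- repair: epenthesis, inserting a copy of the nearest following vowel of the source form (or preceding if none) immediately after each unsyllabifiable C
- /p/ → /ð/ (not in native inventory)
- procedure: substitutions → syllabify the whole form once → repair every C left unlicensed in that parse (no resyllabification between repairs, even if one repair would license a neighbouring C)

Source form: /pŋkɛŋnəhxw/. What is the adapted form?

ðɛŋɛkɛŋənəhəxəwə

Substitution: /p/ → /ð/, giving /ðŋkɛŋnəhxw/.
The consonants /ð/, /ŋ/, /ŋ/, /h/, /x/, /w/ cannot be parsed into a legal (C)V syllable (no codas are permitted; onsets are limited to one consonant).
Epenthesis after each stranded consonant: /ð/ → /ðɛ/, /ŋ/ → /ŋɛ/, /ŋ/ → /ŋə/, /h/ → /hə/, /x/ → /xə/, /w/ → /wə/.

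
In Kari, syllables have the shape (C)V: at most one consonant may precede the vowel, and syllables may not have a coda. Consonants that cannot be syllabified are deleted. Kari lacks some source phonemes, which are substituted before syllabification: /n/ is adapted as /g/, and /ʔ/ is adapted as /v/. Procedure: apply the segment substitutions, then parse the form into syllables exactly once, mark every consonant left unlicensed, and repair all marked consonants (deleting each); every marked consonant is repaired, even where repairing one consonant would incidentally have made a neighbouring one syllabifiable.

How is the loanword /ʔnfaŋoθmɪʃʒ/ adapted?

Substitution: /ʔ/ → /v/, /n/ → /g/, giving /vgfaŋoθmɪʃʒ/.
Under (C)V, the unsyllabifiable consonants are /v/, /g/, /θ/, /ʃ/, /ʒ/ (no codas are permitted; onsets are limited to one consonant).
Deletion applies to /v/, /g/, /θ/, /ʃ/, /ʒ/.

faŋomɪ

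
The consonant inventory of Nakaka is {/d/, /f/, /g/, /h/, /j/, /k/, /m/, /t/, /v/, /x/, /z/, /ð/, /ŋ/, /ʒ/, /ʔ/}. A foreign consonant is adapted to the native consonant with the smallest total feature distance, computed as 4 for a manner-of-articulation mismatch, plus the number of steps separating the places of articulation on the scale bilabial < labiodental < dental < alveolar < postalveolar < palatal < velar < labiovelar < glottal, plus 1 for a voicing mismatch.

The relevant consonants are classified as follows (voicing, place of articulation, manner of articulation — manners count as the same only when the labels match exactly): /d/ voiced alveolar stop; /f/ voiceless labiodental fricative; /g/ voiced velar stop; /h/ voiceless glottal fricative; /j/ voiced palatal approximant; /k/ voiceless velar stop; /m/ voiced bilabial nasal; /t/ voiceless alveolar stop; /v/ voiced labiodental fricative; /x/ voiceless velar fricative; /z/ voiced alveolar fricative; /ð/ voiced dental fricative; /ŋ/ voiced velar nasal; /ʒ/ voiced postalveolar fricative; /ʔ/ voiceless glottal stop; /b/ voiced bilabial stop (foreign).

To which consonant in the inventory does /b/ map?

d

/d/ is closest: same manner (stop), place distance 3 (bilabial→alveolar), same voicing; total 3. Next closest is /m/ at distance 4.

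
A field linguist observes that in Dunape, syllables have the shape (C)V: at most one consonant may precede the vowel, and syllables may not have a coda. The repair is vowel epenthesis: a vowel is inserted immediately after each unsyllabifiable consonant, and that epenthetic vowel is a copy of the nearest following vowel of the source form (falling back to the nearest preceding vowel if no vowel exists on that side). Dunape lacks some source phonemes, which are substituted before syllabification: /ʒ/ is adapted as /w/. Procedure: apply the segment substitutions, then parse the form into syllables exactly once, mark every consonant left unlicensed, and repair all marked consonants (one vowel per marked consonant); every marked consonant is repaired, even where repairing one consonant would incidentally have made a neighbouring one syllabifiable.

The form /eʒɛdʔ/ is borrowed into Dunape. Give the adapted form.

ewɛdɛʔɛ

Substitution: /ʒ/ → /w/, giving /ewɛdʔ/.
Under (C)V, the unsyllabifiable consonants are /d/, /ʔ/ (no codas are permitted; onsets are limited to one consonant).
Each unlicensed consonant becomes the onset of a new syllable: /d/ → /dɛ/, /ʔ/ → /ʔɛ/.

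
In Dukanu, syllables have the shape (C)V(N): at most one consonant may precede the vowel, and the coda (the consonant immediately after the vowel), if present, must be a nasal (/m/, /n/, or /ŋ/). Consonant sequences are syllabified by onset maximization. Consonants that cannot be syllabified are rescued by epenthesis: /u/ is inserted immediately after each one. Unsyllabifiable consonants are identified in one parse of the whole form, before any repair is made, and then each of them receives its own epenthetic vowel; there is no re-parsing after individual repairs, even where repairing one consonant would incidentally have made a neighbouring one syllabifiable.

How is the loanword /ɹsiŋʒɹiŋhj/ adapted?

The consonants /ɹ/, /ʒ/, /h/, /j/ cannot be parsed into a legal (C)V(N) syllable (only a nasal (/m/, /n/, or /ŋ/) is licensed in coda position; onsets are limited to one consonant).
Epenthesis after each stranded consonant: /ɹ/ → /ɹu/, /ʒ/ → /ʒu/, /h/ → /hu/, /j/ → /ju/.

ɹusiŋʒuɹiŋhuju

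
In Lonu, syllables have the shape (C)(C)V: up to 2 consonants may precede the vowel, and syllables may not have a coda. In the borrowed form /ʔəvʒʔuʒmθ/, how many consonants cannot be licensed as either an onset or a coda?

Under (C)(C)V, the unsyllabifiable consonants are /v/, /ʒ/, /m/, /θ/ (no codas are permitted; onsets may contain at most 2 consonants).

4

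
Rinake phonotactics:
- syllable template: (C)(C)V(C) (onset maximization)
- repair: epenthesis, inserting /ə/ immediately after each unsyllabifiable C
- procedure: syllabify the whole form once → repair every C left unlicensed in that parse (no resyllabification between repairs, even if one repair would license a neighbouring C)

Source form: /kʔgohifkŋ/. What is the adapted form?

kəʔgohifkəŋə

Under (C)(C)V(C), the unsyllabifiable consonants are /k/, /k/, /ŋ/ (at most one coda consonant is licensed; onsets may contain at most 2 consonants).
Epenthesis after each stranded consonant: /k/ → /kə/, /k/ → /kə/, /ŋ/ → /ŋə/.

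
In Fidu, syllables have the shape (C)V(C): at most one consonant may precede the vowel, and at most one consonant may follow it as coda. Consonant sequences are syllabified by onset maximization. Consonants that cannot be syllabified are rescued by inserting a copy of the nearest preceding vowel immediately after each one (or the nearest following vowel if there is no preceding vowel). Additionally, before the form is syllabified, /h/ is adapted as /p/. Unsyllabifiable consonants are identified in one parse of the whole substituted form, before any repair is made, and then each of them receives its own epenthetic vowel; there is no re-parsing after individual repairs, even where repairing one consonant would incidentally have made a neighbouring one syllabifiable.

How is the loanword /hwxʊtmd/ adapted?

pʊwʊxʊtmʊdʊ

Substitution: /h/ → /p/, giving /pwxʊtmd/.
Syllabifying with onset maximization leaves /p/, /w/, /m/, /d/ stranded (at most one coda consonant is licensed; onsets are limited to one consonant).
Each unlicensed consonant becomes the onset of a new syllable: /p/ → /pʊ/, /w/ → /wʊ/, /m/ → /mʊ/, /d/ → /dʊ/.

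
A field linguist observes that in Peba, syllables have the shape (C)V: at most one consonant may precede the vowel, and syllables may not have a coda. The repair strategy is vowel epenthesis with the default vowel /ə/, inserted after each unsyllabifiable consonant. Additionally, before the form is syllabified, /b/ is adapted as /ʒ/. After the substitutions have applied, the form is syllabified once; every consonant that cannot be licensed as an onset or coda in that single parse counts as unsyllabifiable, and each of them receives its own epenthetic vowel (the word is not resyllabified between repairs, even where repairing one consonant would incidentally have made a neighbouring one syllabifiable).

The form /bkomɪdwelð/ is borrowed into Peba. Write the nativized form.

Substitution: /b/ → /ʒ/, giving /ʒkomɪdwelð/.
The consonants /ʒ/, /d/, /l/, /ð/ cannot be parsed into a legal (C)V syllable (no codas are permitted; onsets are limited to one consonant).
Each unlicensed consonant becomes the onset of a new syllable: /ʒ/ → /ʒə/, /d/ → /də/, /l/ → /lə/, /ð/ → /ðə/.

ʒəkomɪdəweləðə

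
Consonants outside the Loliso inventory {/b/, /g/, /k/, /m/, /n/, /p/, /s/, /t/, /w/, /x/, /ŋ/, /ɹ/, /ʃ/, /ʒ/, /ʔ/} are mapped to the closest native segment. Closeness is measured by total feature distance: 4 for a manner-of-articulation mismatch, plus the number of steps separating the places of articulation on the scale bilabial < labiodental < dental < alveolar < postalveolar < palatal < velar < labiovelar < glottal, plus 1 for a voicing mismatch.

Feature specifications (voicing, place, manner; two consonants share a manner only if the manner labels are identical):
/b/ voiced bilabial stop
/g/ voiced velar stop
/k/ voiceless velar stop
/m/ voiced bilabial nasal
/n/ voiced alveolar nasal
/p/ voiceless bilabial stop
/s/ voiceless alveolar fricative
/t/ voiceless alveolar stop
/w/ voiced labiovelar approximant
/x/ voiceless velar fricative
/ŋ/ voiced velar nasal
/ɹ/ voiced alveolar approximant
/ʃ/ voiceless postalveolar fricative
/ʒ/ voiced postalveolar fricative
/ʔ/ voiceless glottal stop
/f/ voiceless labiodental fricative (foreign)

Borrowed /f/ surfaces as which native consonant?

s

/s/ is closest: same manner (fricative), place distance 2 (labiodental→alveolar), same voicing; total 2. Next closest is /ʃ/ at distance 3.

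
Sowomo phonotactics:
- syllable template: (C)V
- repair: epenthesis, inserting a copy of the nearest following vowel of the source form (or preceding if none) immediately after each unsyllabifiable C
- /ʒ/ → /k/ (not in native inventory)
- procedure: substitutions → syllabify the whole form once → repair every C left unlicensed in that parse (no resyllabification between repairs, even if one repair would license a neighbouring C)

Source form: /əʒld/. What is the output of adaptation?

əkələdə

Substitution: /ʒ/ → /k/, giving /əkld/.
Under (C)V, the unsyllabifiable consonants are /k/, /l/, /d/ (no codas are permitted; onsets are limited to one consonant).
Epenthesis after each stranded consonant: /k/ → /kə/, /l/ → /lə/, /d/ → /də/.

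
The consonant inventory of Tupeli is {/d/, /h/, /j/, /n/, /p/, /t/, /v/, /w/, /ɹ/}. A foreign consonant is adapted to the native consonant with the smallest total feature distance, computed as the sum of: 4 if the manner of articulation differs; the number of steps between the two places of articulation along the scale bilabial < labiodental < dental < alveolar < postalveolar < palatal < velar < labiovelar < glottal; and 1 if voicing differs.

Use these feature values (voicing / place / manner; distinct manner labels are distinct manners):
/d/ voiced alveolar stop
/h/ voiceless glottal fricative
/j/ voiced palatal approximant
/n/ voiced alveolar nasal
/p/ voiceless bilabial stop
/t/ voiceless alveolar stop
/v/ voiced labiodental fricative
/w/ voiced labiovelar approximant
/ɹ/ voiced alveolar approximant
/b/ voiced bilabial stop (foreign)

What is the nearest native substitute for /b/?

p

/p/ is closest: same manner (stop), place distance 0 (bilabial→bilabial), voicing differs (+1); total 1. Next closest is /d/ at distance 3.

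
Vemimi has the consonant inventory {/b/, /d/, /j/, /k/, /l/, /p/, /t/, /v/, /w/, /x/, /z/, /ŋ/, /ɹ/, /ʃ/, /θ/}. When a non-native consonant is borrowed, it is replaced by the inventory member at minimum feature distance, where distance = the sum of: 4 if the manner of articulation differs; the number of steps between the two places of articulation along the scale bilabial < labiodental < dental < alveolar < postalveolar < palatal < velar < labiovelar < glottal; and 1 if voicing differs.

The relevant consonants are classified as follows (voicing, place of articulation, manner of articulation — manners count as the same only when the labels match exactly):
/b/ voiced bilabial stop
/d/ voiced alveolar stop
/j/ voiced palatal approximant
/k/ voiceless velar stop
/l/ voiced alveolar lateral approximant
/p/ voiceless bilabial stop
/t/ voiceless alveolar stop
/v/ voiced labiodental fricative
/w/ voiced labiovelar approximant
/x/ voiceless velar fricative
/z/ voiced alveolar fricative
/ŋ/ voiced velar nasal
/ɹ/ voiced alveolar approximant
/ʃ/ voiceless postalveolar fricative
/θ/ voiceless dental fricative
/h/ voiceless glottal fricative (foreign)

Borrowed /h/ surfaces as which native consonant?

x

/x/ is closest: same manner (fricative), place distance 2 (glottal→velar), same voicing; total 2. Next closest is /ʃ/ at distance 4.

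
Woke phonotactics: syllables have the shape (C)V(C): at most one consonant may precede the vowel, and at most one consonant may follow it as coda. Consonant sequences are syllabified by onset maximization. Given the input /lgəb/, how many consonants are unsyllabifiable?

Under (C)V(C), the unsyllabifiable consonants are /l/ (at most one coda consonant is licensed; onsets are limited to one consonant).

1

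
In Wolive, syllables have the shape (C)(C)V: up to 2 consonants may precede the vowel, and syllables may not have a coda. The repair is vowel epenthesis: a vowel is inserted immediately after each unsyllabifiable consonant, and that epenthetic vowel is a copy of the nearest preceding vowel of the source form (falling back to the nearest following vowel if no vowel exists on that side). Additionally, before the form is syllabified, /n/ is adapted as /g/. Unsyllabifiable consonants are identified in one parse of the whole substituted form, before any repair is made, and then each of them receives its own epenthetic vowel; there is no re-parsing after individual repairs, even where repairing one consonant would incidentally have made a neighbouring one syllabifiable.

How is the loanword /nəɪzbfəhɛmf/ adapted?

Substitution: /n/ → /g/, giving /gəɪzbfəhɛmf/.
The consonants /z/, /m/, /f/ cannot be parsed into a legal (C)(C)V syllable (no codas are permitted; onsets may contain at most 2 consonants).
Epenthesis after each stranded consonant: /z/ → /zɪ/, /m/ → /mɛ/, /f/ → /fɛ/.

gəɪzɪbfəhɛmɛfɛ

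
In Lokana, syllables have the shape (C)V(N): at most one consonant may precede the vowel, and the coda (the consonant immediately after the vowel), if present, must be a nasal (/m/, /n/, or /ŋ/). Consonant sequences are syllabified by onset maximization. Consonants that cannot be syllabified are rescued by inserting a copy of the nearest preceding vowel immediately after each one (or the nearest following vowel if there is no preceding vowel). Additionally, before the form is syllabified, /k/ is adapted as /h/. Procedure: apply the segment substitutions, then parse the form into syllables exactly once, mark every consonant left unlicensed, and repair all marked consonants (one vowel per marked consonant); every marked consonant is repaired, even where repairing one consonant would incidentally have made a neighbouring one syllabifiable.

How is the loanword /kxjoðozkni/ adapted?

Substitution: /k/ → /h/, giving /hxjoðozhni/.
Under (C)V(N), the unsyllabifiable consonants are /h/, /x/, /z/, /h/ (only a nasal (/m/, /n/, or /ŋ/) is licensed in coda position; onsets are limited to one consonant).
Each unlicensed consonant becomes the onset of a new syllable: /h/ → /ho/, /x/ → /xo/, /z/ → /zo/, /h/ → /ho/.

hoxojoðozohoni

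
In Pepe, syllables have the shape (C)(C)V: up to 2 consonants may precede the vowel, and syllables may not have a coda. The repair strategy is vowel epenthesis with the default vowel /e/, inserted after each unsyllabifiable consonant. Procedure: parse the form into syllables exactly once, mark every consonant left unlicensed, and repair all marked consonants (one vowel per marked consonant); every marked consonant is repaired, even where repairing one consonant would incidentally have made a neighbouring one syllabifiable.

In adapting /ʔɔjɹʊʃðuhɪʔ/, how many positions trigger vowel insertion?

The unsyllabifiable consonants are /ʔ/; each receives one epenthetic vowel.

1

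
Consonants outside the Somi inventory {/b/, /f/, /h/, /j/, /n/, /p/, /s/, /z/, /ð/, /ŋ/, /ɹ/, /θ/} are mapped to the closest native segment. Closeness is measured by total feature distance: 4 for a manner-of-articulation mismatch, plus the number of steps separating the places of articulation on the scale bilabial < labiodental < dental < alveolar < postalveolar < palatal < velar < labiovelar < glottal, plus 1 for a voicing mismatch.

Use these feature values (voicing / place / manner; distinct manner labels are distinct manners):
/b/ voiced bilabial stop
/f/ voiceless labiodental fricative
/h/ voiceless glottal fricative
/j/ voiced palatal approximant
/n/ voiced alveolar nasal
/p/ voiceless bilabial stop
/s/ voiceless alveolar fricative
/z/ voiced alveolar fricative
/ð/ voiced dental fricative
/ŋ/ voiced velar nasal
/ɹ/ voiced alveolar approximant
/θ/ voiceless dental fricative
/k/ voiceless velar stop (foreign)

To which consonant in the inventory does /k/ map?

/ŋ/ is closest: manner differs (stop→nasal, +4), place distance 0 (velar→velar), voicing differs (+1); total 5. Next closest is /h/ at distance 6.

ŋ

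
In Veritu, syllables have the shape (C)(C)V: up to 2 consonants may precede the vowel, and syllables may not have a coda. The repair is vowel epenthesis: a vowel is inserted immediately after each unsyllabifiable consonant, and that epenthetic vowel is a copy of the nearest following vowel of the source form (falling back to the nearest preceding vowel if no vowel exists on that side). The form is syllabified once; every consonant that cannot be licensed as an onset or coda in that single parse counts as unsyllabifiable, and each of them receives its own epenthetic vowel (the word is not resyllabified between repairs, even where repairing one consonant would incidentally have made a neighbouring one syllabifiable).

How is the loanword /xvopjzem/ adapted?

Syllabifying with onset maximization leaves /p/, /m/ stranded (no codas are permitted; onsets may contain at most 2 consonants).
Inserting the epenthetic vowel yields /p/ → /pe/, /m/ → /me/.

xvopejzeme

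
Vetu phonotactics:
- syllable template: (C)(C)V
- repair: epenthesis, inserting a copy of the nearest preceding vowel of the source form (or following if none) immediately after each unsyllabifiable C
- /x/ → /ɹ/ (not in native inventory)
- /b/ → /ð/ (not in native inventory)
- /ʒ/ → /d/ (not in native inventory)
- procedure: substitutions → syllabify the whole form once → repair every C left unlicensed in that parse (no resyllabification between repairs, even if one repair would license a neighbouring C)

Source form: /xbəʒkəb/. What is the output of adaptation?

Substitution: /x/ → /ɹ/, /b/ → /ð/, /ʒ/ → /d/, giving /ɹðədkəð/.
Syllabifying with onset maximization leaves /ð/ stranded (no codas are permitted; onsets may contain at most 2 consonants).
Inserting the epenthetic vowel yields /ð/ → /ðə/.

ɹðədkəðə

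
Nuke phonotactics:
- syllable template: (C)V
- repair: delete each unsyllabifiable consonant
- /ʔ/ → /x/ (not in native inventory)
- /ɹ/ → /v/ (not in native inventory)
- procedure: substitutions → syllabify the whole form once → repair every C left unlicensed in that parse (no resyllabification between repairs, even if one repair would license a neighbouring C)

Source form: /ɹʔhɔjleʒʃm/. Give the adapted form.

hɔle

Substitution: /ɹ/ → /v/, /ʔ/ → /x/, giving /vxhɔjleʒʃm/.
Under (C)V, the unsyllabifiable consonants are /v/, /x/, /j/, /ʒ/, /ʃ/, /m/ (no codas are permitted; onsets are limited to one consonant).
Each unlicensed consonant is deleted: /v/, /x/, /j/, /ʒ/, /ʃ/, /m/.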